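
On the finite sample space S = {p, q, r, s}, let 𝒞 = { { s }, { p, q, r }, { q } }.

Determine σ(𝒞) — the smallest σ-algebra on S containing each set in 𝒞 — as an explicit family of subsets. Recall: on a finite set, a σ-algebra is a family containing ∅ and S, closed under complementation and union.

σ(𝒞) = { ∅, { q }, { s }, { p, r }, { q, s }, { p, q, r }, { p, r, s }, S }

Working:
Start: 𝒞 ∪ {∅, S} = { ∅, { q }, { s }, { p, q, r }, S }.
Pass 1. New:
  { q, s }  = { s } ∪ { q }
  { p, r, s }  = { q }ᶜ
Pass 2: 1 new —
  { p, r }  = { q, s }ᶜ
Pass 3 adds nothing — fixpoint reached.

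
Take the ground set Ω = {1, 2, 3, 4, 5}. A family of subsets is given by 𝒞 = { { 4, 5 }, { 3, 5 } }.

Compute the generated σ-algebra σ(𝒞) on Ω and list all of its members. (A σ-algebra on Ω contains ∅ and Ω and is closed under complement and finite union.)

Initial family (4 sets): { {  }, { 3, 5 }, { 4, 5 }, Ω }.
Step 1 adds 3:
  { 1, 2, 3 }  = { 4, 5 }ᶜ
  { 1, 2, 4 }  = { 3, 5 }ᶜ
  { 3, 4, 5 }  = { 3, 5 } ∪ { 4, 5 }
  |family| = 7
Step 2: +4 →
  { 1, 2 }  = { 3, 4, 5 }ᶜ
  { 1, 2, 3, 4 }  = { 1, 2, 3 } ∪ { 1, 2, 4 }
  { 1, 2, 3, 5 }  = { 1, 2, 3 } ∪ { 3, 5 }
  { 1, 2, 4, 5 }  = { 4, 5 } ∪ { 1, 2, 4 }
  |family| = 11
Step 3: 3 new —
  { 3 }  = { 1, 2, 4, 5 }ᶜ
  { 4 }  = { 1, 2, 3, 5 }ᶜ
  { 5 }  = { 1, 2, 3, 4 }ᶜ
  |family| = 14
Step 4 (2 new):
  { 3, 4 }  = { 3 } ∪ { 4 }
  { 1, 2, 5 }  = { 1, 2 } ∪ { 5 }
  |family| = 16
Step 5 adds nothing — fixpoint reached.

Hence σ(𝒞) has 16 members: { {  }, { 3 }, { 4 }, { 5 }, { 1, 2 }, { 3, 4 }, { 3, 5 }, { 4, 5 }, { 1, 2, 3 }, { 1, 2, 4 }, { 1, 2, 5 }, { 3, 4, 5 }, { 1, 2, 3, 4 }, { 1, 2, 3, 5 }, { 1, 2, 4, 5 }, Ω }.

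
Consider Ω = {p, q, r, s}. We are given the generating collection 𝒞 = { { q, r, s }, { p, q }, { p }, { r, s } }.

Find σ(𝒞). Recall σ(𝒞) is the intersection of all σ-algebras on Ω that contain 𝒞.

Begin from { {}, { p }, { p, q }, { r, s }, { q, r, s }, Ω } (that is, 𝒞 plus ∅ and Ω).
Pass 1: 1 new —
  { p, r, s }  = { r, s } ∪ { p }
  (now 7)
Pass 2 (1 new):
  { q }  = complement { p, r, s }
  (now 8)
After Pass 3 the family is unchanged; done.

σ(𝒞) = { {}, { p }, { q }, { p, q }, { r, s }, { p, r, s }, { q, r, s }, Ω }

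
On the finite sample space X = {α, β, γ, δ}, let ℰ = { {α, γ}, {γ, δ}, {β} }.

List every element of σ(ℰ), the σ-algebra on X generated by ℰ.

Take S₀ = ℰ ∪ {∅, X} = { {}, {β}, {α, γ}, {γ, δ}, X }.
Pass 1. New:
  {α, β}  = X∖{γ, δ}
  {β, δ}  = X∖{α, γ}
  {α, β, γ}  = {α, γ} ∪ {β}
  {α, γ, δ}  = X∖{β}
  {β, γ, δ}  = {γ, δ} ∪ {β}
  (now 10)
Pass 2 (3 new):
  {α}  = X∖{β, γ, δ}
  {δ}  = X∖{α, β, γ}
  {α, β, δ}  = {α, β} ∪ {β, δ}
  (now 13)
Pass 3: 2 new —
  {γ}  = X∖{α, β, δ}
  {α, δ}  = {δ} ∪ {α}
  (now 15)
Pass 4. New:
  {β, γ}  = X∖{α, δ}
  (now 16)
Pass 5: closed — nothing new.

σ(ℰ) = { {}, {α}, {β}, {γ}, {δ}, {α, β}, {α, γ}, {α, δ}, {β, γ}, {β, δ}, {γ, δ}, {α, β, γ}, {α, β, δ}, {α, γ, δ}, {β, γ, δ}, X }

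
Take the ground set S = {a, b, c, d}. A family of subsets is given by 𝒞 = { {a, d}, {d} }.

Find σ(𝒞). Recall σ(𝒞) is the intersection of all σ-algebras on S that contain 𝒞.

Take S₀ = 𝒞 ∪ {∅, S} = { {}, {d}, {a, d}, S }.
Step 1 (2 new):
  {b, c}  = {a, d}ᶜ
  {a, b, c}  = {d}ᶜ
Step 2 (1 new):
  {b, c, d}  = {b, c} ∪ {d}
Step 3: 1 new —
  {a}  = {b, c, d}ᶜ
Step 4: stable.

Therefore σ(𝒞) = { {}, {a}, {d}, {a, d}, {b, c}, {a, b, c}, {b, c, d}, S } (|σ(𝒞)| = 8).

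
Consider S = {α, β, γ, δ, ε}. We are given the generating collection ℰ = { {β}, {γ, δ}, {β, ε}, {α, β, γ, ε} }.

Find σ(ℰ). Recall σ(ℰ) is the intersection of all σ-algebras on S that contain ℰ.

Answer: σ(ℰ) = { {}, {α}, {β}, {γ}, {δ}, {ε}, {α, β}, {α, γ}, {α, δ}, {α, ε}, {β, γ}, {β, δ}, {β, ε}, {γ, δ}, {γ, ε}, {δ, ε}, {α, β, γ}, {α, β, δ}, {α, β, ε}, {α, γ, δ}, {α, γ, ε}, {α, δ, ε}, {β, γ, δ}, {β, γ, ε}, {β, δ, ε}, {γ, δ, ε}, {α, β, γ, δ}, {α, β, γ, ε}, {α, β, δ, ε}, {α, γ, δ, ε}, {β, γ, δ, ε}, S }

Check:
Take S₀ = ℰ ∪ {∅, S} = { {}, {β}, {β, ε}, {γ, δ}, {α, β, γ, ε}, S }.
Pass 1: +6 →
  {δ}  = complement {α, β, γ, ε}
  {α, β, ε}  = complement {γ, δ}
  {α, γ, δ}  = complement {β, ε}
  {β, γ, δ}  = {γ, δ} ∪ {β}
  {α, γ, δ, ε}  = complement {β}
  {β, γ, δ, ε}  = {β, ε} ∪ {γ, δ}
  (now 12)
Pass 2: +6 →
  {α}  = complement {β, γ, δ, ε}
  {α, ε}  = complement {β, γ, δ}
  {β, δ}  = {β} ∪ {δ}
  {β, δ, ε}  = {β, ε} ∪ {δ}
  {α, β, γ, δ}  = {β, γ, δ} ∪ {α, γ, δ}
  {α, β, δ, ε}  = {α, β, ε} ∪ {δ}
  (now 18)
Pass 3. New:
  {γ}  = complement {α, β, δ, ε}
  {ε}  = complement {α, β, γ, δ}
  {α, β}  = {β} ∪ {α}
  {α, γ}  = complement {β, δ, ε}
  {α, δ}  = {δ} ∪ {α}
  {α, β, δ}  = {β, δ} ∪ {α}
  {α, γ, ε}  = complement {β, δ}
  {α, δ, ε}  = {α, ε} ∪ {δ}
  (now 26)
Pass 4. New:
  {β, γ}  = complement {α, δ, ε}
  {γ, ε}  = complement {α, β, δ}
  {δ, ε}  = {ε} ∪ {δ}
  {α, β, γ}  = {α, β} ∪ {γ}
  {β, γ, ε}  = complement {α, δ}
  {γ, δ, ε}  = complement {α, β}
  (now 32)
Pass 5: no new sets; the family is a σ-algebra.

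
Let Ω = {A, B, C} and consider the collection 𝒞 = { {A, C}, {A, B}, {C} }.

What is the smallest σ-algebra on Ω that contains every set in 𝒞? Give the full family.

Take S₀ = 𝒞 ∪ {∅, Ω} = { {}, {C}, {A, B}, {A, C}, Ω }.
Step 1. New:
  {B}  = ᶜ of {A, C}
  [6 total]
Step 2. New:
  {B, C}  = {C} ∪ {B}
  [7 total]
Step 3 adds 1:
  {A}  = ᶜ of {B, C}
  [8 total]
Step 4: already closed under ᶜ and ∪.

σ(𝒞) = { {}, {A}, {B}, {C}, {A, B}, {A, C}, {B, C}, Ω }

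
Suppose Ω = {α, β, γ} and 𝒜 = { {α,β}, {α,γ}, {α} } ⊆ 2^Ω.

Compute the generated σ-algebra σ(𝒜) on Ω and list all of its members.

Answer: σ(𝒜) = { {}, {α}, {β}, {γ}, {α,β}, {α,γ}, {β,γ}, Ω }

Derivation:
Initial family (5 sets): { {}, {α}, {α,β}, {α,γ}, Ω }.
Step 1: 3 new —
  {β}  = ᶜ of {α,γ}
  {γ}  = ᶜ of {α,β}
  {β,γ}  = ᶜ of {α}
  |family| = 8
Step 2: no new sets; the family is a σ-algebra.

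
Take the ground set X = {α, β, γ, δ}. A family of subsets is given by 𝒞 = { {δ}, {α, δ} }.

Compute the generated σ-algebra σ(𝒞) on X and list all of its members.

|σ(𝒞)| = 8.  σ(𝒞) = { ∅, {α}, {δ}, {α, δ}, {β, γ}, {α, β, γ}, {β, γ, δ}, X }

Derivation:
Initial family (4 sets): { ∅, {δ}, {α, δ}, X }.
Step 1. New:
  {β, γ}  = X∖{α, δ}
  {α, β, γ}  = X∖{δ}
  [6 total]
Step 2: 1 new —
  {β, γ, δ}  = {β, γ} ∪ {δ}
  [7 total]
Step 3: +1 →
  {α}  = X∖{β, γ, δ}
  [8 total]
Step 4: no new sets; the family is a σ-algebra.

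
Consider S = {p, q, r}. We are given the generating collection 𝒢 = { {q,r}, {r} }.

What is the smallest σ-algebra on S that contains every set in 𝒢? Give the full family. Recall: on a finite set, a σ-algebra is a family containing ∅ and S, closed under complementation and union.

|σ(𝒢)| = 8.  σ(𝒢) = { {}, {p}, {q}, {r}, {p,q}, {p,r}, {q,r}, S }

Check:
Take S₀ = 𝒢 ∪ {∅, S} = { {}, {r}, {q,r}, S }.
Iteration 1. New:
  {p}  = S∖{q,r}
  {p,q}  = S∖{r}
  — 6 sets.
Iteration 2. New:
  {p,r}  = {r} ∪ {p}
  — 7 sets.
Iteration 3. New:
  {q}  = S∖{p,r}
  — 8 sets.
After Iteration 4 the family is unchanged; done.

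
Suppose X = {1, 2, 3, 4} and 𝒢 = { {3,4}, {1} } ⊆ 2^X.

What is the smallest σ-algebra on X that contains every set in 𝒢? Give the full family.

σ(𝒢) (8 sets): { {}, {1}, {2}, {1,2}, {3,4}, {1,3,4}, {2,3,4}, X }

Check:
Start: 𝒢 ∪ {∅, X} = { {}, {1}, {3,4}, X }.
Pass 1: 3 new —
  {1,2}  = {3,4}ᶜ
  {1,3,4}  = {3,4} ∪ {1}
  {2,3,4}  = {1}ᶜ
  (now 7)
Pass 2 adds 1:
  {2}  = {1,3,4}ᶜ
  (now 8)
Pass 3: no new sets; the family is a σ-algebra.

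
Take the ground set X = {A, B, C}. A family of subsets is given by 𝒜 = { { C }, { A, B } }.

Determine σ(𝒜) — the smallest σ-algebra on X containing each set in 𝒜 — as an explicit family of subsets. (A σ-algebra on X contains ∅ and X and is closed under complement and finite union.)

σ(𝒜) = { ∅, { C }, { A, B }, X }

Working:
Begin from { ∅, { C }, { A, B }, X } (that is, 𝒜 plus ∅ and X).
After Step 1 the family is unchanged; done.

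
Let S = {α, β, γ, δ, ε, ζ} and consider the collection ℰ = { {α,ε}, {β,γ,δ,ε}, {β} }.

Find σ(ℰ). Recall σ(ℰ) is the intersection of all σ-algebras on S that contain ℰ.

Start: ℰ ∪ {∅, S} = { {}, {β}, {α,ε}, {β,γ,δ,ε}, S }.
Step 1: +5 →
  {α,ζ}  = ᶜ of {β,γ,δ,ε}
  {α,β,ε}  = {α,ε} ∪ {β}
  {β,γ,δ,ζ}  = ᶜ of {α,ε}
  {α,β,γ,δ,ε}  = {α,ε} ∪ {β,γ,δ,ε}
  {α,γ,δ,ε,ζ}  = ᶜ of {β}
  (now 10)
Step 2. New:
  {ζ}  = ᶜ of {α,β,γ,δ,ε}
  {α,β,ζ}  = {α,ζ} ∪ {β}
  {α,ε,ζ}  = {α,ζ} ∪ {α,ε}
  {γ,δ,ζ}  = ᶜ of {α,β,ε}
  {α,β,ε,ζ}  = {α,ζ} ∪ {α,β,ε}
  {α,β,γ,δ,ζ}  = {α,ζ} ∪ {β,γ,δ,ζ}
  {β,γ,δ,ε,ζ}  = {β,γ,δ,ε} ∪ {β,γ,δ,ζ}
  (now 17)
Step 3: +7 →
  {α}  = ᶜ of {β,γ,δ,ε,ζ}
  {ε}  = ᶜ of {α,β,γ,δ,ζ}
  {β,ζ}  = {β} ∪ {ζ}
  {γ,δ}  = ᶜ of {α,β,ε,ζ}
  {β,γ,δ}  = ᶜ of {α,ε,ζ}
  {γ,δ,ε}  = ᶜ of {α,β,ζ}
  {α,γ,δ,ζ}  = {α,ζ} ∪ {γ,δ,ζ}
  (now 24)
Step 4: +8 →
  {α,β}  = {β} ∪ {α}
  {β,ε}  = ᶜ of {α,γ,δ,ζ}
  {ε,ζ}  = {ζ} ∪ {ε}
  {α,γ,δ}  = {γ,δ} ∪ {α}
  {β,ε,ζ}  = {β,ζ} ∪ {ε}
  {α,β,γ,δ}  = {β,γ,δ} ∪ {α}
  {α,γ,δ,ε}  = ᶜ of {β,ζ}
  {γ,δ,ε,ζ}  = {γ,δ,ε} ∪ {ζ}
  (now 32)
Step 5: closed — nothing new.

Therefore σ(ℰ) = { {}, {α}, {β}, {ε}, {ζ}, {α,β}, {α,ε}, {α,ζ}, {β,ε}, {β,ζ}, {γ,δ}, {ε,ζ}, {α,β,ε}, {α,β,ζ}, {α,γ,δ}, {α,ε,ζ}, {β,γ,δ}, {β,ε,ζ}, {γ,δ,ε}, {γ,δ,ζ}, {α,β,γ,δ}, {α,β,ε,ζ}, {α,γ,δ,ε}, {α,γ,δ,ζ}, {β,γ,δ,ε}, {β,γ,δ,ζ}, {γ,δ,ε,ζ}, {α,β,γ,δ,ε}, {α,β,γ,δ,ζ}, {α,γ,δ,ε,ζ}, {β,γ,δ,ε,ζ}, S } (|σ(ℰ)| = 32).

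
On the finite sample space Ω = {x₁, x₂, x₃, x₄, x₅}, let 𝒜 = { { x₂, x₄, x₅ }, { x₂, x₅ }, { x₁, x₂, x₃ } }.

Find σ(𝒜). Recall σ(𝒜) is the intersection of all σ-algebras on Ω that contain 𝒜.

|σ(𝒜)| = 16.  σ(𝒜) = { ∅, { x₂ }, { x₄ }, { x₅ }, { x₁, x₃ }, { x₂, x₄ }, { x₂, x₅ }, { x₄, x₅ }, { x₁, x₂, x₃ }, { x₁, x₃, x₄ }, { x₁, x₃, x₅ }, { x₂, x₄, x₅ }, { x₁, x₂, x₃, x₄ }, { x₁, x₂, x₃, x₅ }, { x₁, x₃, x₄, x₅ }, Ω }

Check:
Begin from { ∅, { x₂, x₅ }, { x₁, x₂, x₃ }, { x₂, x₄, x₅ }, Ω } (that is, 𝒜 plus ∅ and Ω).
Step 1: 4 new —
  { x₁, x₃ }  = complement { x₂, x₄, x₅ }
  { x₄, x₅ }  = complement { x₁, x₂, x₃ }
  { x₁, x₃, x₄ }  = complement { x₂, x₅ }
  { x₁, x₂, x₃, x₅ }  = { x₂, x₅ } ∪ { x₁, x₂, x₃ }
  [9 total]
Step 2. New:
  { x₄ }  = complement { x₁, x₂, x₃, x₅ }
  { x₁, x₂, x₃, x₄ }  = { x₁, x₂, x₃ } ∪ { x₁, x₃, x₄ }
  { x₁, x₃, x₄, x₅ }  = { x₄, x₅ } ∪ { x₁, x₃, x₄ }
  [12 total]
Step 3: 2 new —
  { x₂ }  = complement { x₁, x₃, x₄, x₅ }
  { x₅ }  = complement { x₁, x₂, x₃, x₄ }
  [14 total]
Step 4 (2 new):
  { x₂, x₄ }  = { x₄ } ∪ { x₂ }
  { x₁, x₃, x₅ }  = { x₁, x₃ } ∪ { x₅ }
  [16 total]
After Step 5 the family is unchanged; done.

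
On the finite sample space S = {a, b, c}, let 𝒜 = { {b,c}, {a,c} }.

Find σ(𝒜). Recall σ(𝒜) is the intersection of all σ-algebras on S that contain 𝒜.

Answer: σ(𝒜) = { {}, {a}, {b}, {c}, {a,b}, {a,c}, {b,c}, S }

Derivation:
Seed the family with 𝒜 together with ∅ and S: { {}, {a,c}, {b,c}, S }.
Pass 1. New:
  {a}  = {b,c}ᶜ
  {b}  = {a,c}ᶜ
Pass 2: +1 →
  {a,b}  = {b} ∪ {a}
Pass 3 adds 1:
  {c}  = {a,b}ᶜ
Pass 4: closed — nothing new.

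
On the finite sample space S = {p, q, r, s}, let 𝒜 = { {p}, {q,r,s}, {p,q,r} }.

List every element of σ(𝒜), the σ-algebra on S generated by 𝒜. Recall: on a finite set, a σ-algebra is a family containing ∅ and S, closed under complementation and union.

Start: 𝒜 ∪ {∅, S} = { {}, {p}, {p,q,r}, {q,r,s}, S }.
Step 1. New:
  {s}  = S∖{p,q,r}
Step 2: +1 →
  {p,s}  = {s} ∪ {p}
Step 3: 1 new —
  {q,r}  = S∖{p,s}
Step 4: closed — nothing new.

σ(𝒜) = { {}, {p}, {s}, {p,s}, {q,r}, {p,q,r}, {q,r,s}, S }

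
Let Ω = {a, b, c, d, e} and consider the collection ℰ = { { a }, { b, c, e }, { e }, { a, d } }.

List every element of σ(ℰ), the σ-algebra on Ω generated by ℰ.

|σ(ℰ)| = 16.  σ(ℰ) = { ∅, { a }, { d }, { e }, { a, d }, { a, e }, { b, c }, { d, e }, { a, b, c }, { a, d, e }, { b, c, d }, { b, c, e }, { a, b, c, d }, { a, b, c, e }, { b, c, d, e }, Ω }

Working:
Take S₀ = ℰ ∪ {∅, Ω} = { ∅, { a }, { e }, { a, d }, { b, c, e }, Ω }.
Pass 1 adds 5:
  { a, e }  = { e } ∪ { a }
  { a, d, e }  = { a, d } ∪ { e }
  { a, b, c, d }  = Ω∖{ e }
  { a, b, c, e }  = { b, c, e } ∪ { a }
  { b, c, d, e }  = Ω∖{ a }
  (now 11)
Pass 2. New:
  { d }  = Ω∖{ a, b, c, e }
  { b, c }  = Ω∖{ a, d, e }
  { b, c, d }  = Ω∖{ a, e }
  (now 14)
Pass 3 adds 2:
  { d, e }  = { d } ∪ { e }
  { a, b, c }  = { b, c } ∪ { a }
  (now 16)
Pass 4: stable.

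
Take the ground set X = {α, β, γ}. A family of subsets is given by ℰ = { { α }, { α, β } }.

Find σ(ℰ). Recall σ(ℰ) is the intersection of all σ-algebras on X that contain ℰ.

|σ(ℰ)| = 8.  σ(ℰ) = { {}, { α }, { β }, { γ }, { α, β }, { α, γ }, { β, γ }, X }

Working:
Take S₀ = ℰ ∪ {∅, X} = { {}, { α }, { α, β }, X }.
Iteration 1 (2 new):
  { γ }  = ᶜ of { α, β }
  { β, γ }  = ᶜ of { α }
  — 6 sets.
Iteration 2: 1 new —
  { α, γ }  = { γ } ∪ { α }
  — 7 sets.
Iteration 3: 1 new —
  { β }  = ᶜ of { α, γ }
  — 8 sets.
Iteration 4 adds nothing — fixpoint reached.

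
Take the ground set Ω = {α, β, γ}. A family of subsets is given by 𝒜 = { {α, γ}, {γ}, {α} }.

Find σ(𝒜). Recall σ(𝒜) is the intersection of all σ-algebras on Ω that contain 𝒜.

|σ(𝒜)| = 8.  σ(𝒜) = { {}, {α}, {β}, {γ}, {α, β}, {α, γ}, {β, γ}, Ω }

Working:
Begin from { {}, {α}, {γ}, {α, γ}, Ω } (that is, 𝒜 plus ∅ and Ω).
Iteration 1 (3 new):
  {β}  = complement {α, γ}
  {α, β}  = complement {γ}
  {β, γ}  = complement {α}
Iteration 2 adds nothing — fixpoint reached.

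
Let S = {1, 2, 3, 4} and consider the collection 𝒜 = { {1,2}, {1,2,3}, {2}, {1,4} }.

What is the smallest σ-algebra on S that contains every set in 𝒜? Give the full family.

Start: 𝒜 ∪ {∅, S} = { ∅, {2}, {1,2}, {1,4}, {1,2,3}, S }.
Step 1 adds 5:
  {4}  = complement {1,2,3}
  {2,3}  = complement {1,4}
  {3,4}  = complement {1,2}
  {1,2,4}  = {1,4} ∪ {1,2}
  {1,3,4}  = complement {2}
  (now 11)
Step 2. New:
  {3}  = complement {1,2,4}
  {2,4}  = {2} ∪ {4}
  {2,3,4}  = {3,4} ∪ {2}
  (now 14)
Step 3. New:
  {1}  = complement {2,3,4}
  {1,3}  = complement {2,4}
  (now 16)
Step 4: stable.

|σ(𝒜)| = 16.  σ(𝒜) = { ∅, {1}, {2}, {3}, {4}, {1,2}, {1,3}, {1,4}, {2,3}, {2,4}, {3,4}, {1,2,3}, {1,2,4}, {1,3,4}, {2,3,4}, S }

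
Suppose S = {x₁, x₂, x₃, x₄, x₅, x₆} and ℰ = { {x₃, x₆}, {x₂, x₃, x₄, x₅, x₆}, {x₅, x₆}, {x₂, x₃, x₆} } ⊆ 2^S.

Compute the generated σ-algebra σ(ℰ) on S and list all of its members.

Begin from { {}, {x₃, x₆}, {x₅, x₆}, {x₂, x₃, x₆}, {x₂, x₃, x₄, x₅, x₆}, S } (that is, ℰ plus ∅ and S).
Pass 1. New:
  {x₁}  = S∖{x₂, x₃, x₄, x₅, x₆}
  {x₁, x₄, x₅}  = S∖{x₂, x₃, x₆}
  {x₃, x₅, x₆}  = {x₅, x₆} ∪ {x₃, x₆}
  {x₁, x₂, x₃, x₄}  = S∖{x₅, x₆}
  {x₁, x₂, x₄, x₅}  = S∖{x₃, x₆}
  {x₂, x₃, x₅, x₆}  = {x₅, x₆} ∪ {x₂, x₃, x₆}
  — 12 sets.
Pass 2: 12 new —
  {x₁, x₄}  = S∖{x₂, x₃, x₅, x₆}
  {x₁, x₂, x₄}  = S∖{x₃, x₅, x₆}
  {x₁, x₃, x₆}  = {x₃, x₆} ∪ {x₁}
  {x₁, x₅, x₆}  = {x₅, x₆} ∪ {x₁}
  {x₁, x₂, x₃, x₆}  = {x₂, x₃, x₆} ∪ {x₁}
  {x₁, x₃, x₅, x₆}  = {x₃, x₅, x₆} ∪ {x₁}
  {x₁, x₄, x₅, x₆}  = {x₁, x₄, x₅} ∪ {x₅, x₆}
  {x₁, x₂, x₃, x₄, x₅}  = {x₁, x₄, x₅} ∪ {x₁, x₂, x₃, x₄}
  {x₁, x₂, x₃, x₄, x₆}  = {x₂, x₃, x₆} ∪ {x₁, x₂, x₃, x₄}
  {x₁, x₂, x₃, x₅, x₆}  = {x₂, x₃, x₅, x₆} ∪ {x₁}
  {x₁, x₂, x₄, x₅, x₆}  = {x₅, x₆} ∪ {x₁, x₂, x₄, x₅}
  {x₁, x₃, x₄, x₅, x₆}  = {x₁, x₄, x₅} ∪ {x₃, x₆}
  — 24 sets.
Pass 3. New:
  {x₂}  = S∖{x₁, x₃, x₄, x₅, x₆}
  {x₃}  = S∖{x₁, x₂, x₄, x₅, x₆}
  {x₄}  = S∖{x₁, x₂, x₃, x₅, x₆}
  {x₅}  = S∖{x₁, x₂, x₃, x₄, x₆}
  {x₆}  = S∖{x₁, x₂, x₃, x₄, x₅}
  {x₂, x₃}  = S∖{x₁, x₄, x₅, x₆}
  {x₂, x₄}  = S∖{x₁, x₃, x₅, x₆}
  {x₄, x₅}  = S∖{x₁, x₂, x₃, x₆}
  {x₂, x₃, x₄}  = S∖{x₁, x₅, x₆}
  {x₂, x₄, x₅}  = S∖{x₁, x₃, x₆}
  {x₁, x₃, x₄, x₆}  = {x₁, x₃, x₆} ∪ {x₁, x₄}
  — 35 sets.
Pass 4. New:
  {x₁, x₂}  = {x₁} ∪ {x₂}
  {x₁, x₃}  = {x₁} ∪ {x₃}
  {x₁, x₅}  = {x₁} ∪ {x₅}
  {x₁, x₆}  = {x₁} ∪ {x₆}
  {x₂, x₅}  = S∖{x₁, x₃, x₄, x₆}
  {x₂, x₆}  = {x₂} ∪ {x₆}
  {x₃, x₄}  = {x₃} ∪ {x₄}
  {x₃, x₅}  = {x₅} ∪ {x₃}
  {x₄, x₆}  = {x₆} ∪ {x₄}
  {x₁, x₂, x₃}  = {x₁} ∪ {x₂, x₃}
  {x₁, x₃, x₄}  = {x₃} ∪ {x₁, x₄}
  {x₁, x₄, x₆}  = {x₆} ∪ {x₁, x₄}
  {x₂, x₃, x₅}  = {x₅} ∪ {x₂, x₃}
  {x₂, x₄, x₆}  = {x₆} ∪ {x₂, x₄}
  {x₂, x₅, x₆}  = {x₅, x₆} ∪ {x₂}
  {x₃, x₄, x₅}  = {x₄, x₅} ∪ {x₃}
  {x₃, x₄, x₆}  = {x₃, x₆} ∪ {x₄}
  {x₄, x₅, x₆}  = {x₅, x₆} ∪ {x₄, x₅}
  {x₁, x₂, x₄, x₆}  = {x₆} ∪ {x₁, x₂, x₄}
  {x₁, x₂, x₅, x₆}  = {x₂} ∪ {x₁, x₅, x₆}
  {x₁, x₃, x₄, x₅}  = {x₁, x₄, x₅} ∪ {x₃}
  {x₂, x₃, x₄, x₅}  = {x₂, x₃, x₄} ∪ {x₅}
  {x₂, x₃, x₄, x₆}  = {x₂, x₃, x₄} ∪ {x₂, x₃, x₆}
  {x₂, x₄, x₅, x₆}  = {x₅, x₆} ∪ {x₂, x₄, x₅}
  {x₃, x₄, x₅, x₆}  = {x₄, x₅} ∪ {x₃, x₆}
  — 60 sets.
Pass 5 adds 4:
  {x₁, x₂, x₅}  = S∖{x₃, x₄, x₆}
  {x₁, x₂, x₆}  = S∖{x₃, x₄, x₅}
  {x₁, x₃, x₅}  = S∖{x₂, x₄, x₆}
  {x₁, x₂, x₃, x₅}  = S∖{x₄, x₆}
  — 64 sets.
Pass 6: no new sets; the family is a σ-algebra.

|σ(ℰ)| = 64.  σ(ℰ) = { {}, {x₁}, {x₂}, {x₃}, {x₄}, {x₅}, {x₆}, {x₁, x₂}, {x₁, x₃}, {x₁, x₄}, {x₁, x₅}, {x₁, x₆}, {x₂, x₃}, {x₂, x₄}, {x₂, x₅}, {x₂, x₆}, {x₃, x₄}, {x₃, x₅}, {x₃, x₆}, {x₄, x₅}, {x₄, x₆}, {x₅, x₆}, {x₁, x₂, x₃}, {x₁, x₂, x₄}, {x₁, x₂, x₅}, {x₁, x₂, x₆}, {x₁, x₃, x₄}, {x₁, x₃, x₅}, {x₁, x₃, x₆}, {x₁, x₄, x₅}, {x₁, x₄, x₆}, {x₁, x₅, x₆}, {x₂, x₃, x₄}, {x₂, x₃, x₅}, {x₂, x₃, x₆}, {x₂, x₄, x₅}, {x₂, x₄, x₆}, {x₂, x₅, x₆}, {x₃, x₄, x₅}, {x₃, x₄, x₆}, {x₃, x₅, x₆}, {x₄, x₅, x₆}, {x₁, x₂, x₃, x₄}, {x₁, x₂, x₃, x₅}, {x₁, x₂, x₃, x₆}, {x₁, x₂, x₄, x₅}, {x₁, x₂, x₄, x₆}, {x₁, x₂, x₅, x₆}, {x₁, x₃, x₄, x₅}, {x₁, x₃, x₄, x₆}, {x₁, x₃, x₅, x₆}, {x₁, x₄, x₅, x₆}, {x₂, x₃, x₄, x₅}, {x₂, x₃, x₄, x₆}, {x₂, x₃, x₅, x₆}, {x₂, x₄, x₅, x₆}, {x₃, x₄, x₅, x₆}, {x₁, x₂, x₃, x₄, x₅}, {x₁, x₂, x₃, x₄, x₆}, {x₁, x₂, x₃, x₅, x₆}, {x₁, x₂, x₄, x₅, x₆}, {x₁, x₃, x₄, x₅, x₆}, {x₂, x₃, x₄, x₅, x₆}, S }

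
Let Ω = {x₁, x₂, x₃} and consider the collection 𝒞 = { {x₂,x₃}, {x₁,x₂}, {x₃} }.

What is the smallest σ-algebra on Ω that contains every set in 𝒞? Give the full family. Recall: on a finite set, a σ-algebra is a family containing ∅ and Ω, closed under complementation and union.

σ(𝒞) = { {}, {x₁}, {x₂}, {x₃}, {x₁,x₂}, {x₁,x₃}, {x₂,x₃}, Ω }

Trace:
Initial family (5 sets): { {}, {x₃}, {x₁,x₂}, {x₂,x₃}, Ω }.
Step 1: 1 new —
  {x₁}  = ᶜ of {x₂,x₃}
  [6 total]
Step 2: 1 new —
  {x₁,x₃}  = {x₃} ∪ {x₁}
  [7 total]
Step 3: 1 new —
  {x₂}  = ᶜ of {x₁,x₃}
  [8 total]
Step 4: no new sets; the family is a σ-algebra.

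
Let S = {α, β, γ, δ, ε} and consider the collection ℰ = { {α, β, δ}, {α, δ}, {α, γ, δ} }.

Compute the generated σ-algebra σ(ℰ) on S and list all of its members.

|σ(ℰ)| = 16.  σ(ℰ) = { ∅, {β}, {γ}, {ε}, {α, δ}, {β, γ}, {β, ε}, {γ, ε}, {α, β, δ}, {α, γ, δ}, {α, δ, ε}, {β, γ, ε}, {α, β, γ, δ}, {α, β, δ, ε}, {α, γ, δ, ε}, S }

Working:
Seed the family with ℰ together with ∅ and S: { ∅, {α, δ}, {α, β, δ}, {α, γ, δ}, S }.
Round 1. New:
  {β, ε}  = {α, γ, δ}ᶜ
  {γ, ε}  = {α, β, δ}ᶜ
  {β, γ, ε}  = {α, δ}ᶜ
  {α, β, γ, δ}  = {α, γ, δ} ∪ {α, β, δ}
Round 2 adds 3:
  {ε}  = {α, β, γ, δ}ᶜ
  {α, β, δ, ε}  = {β, ε} ∪ {α, β, δ}
  {α, γ, δ, ε}  = {α, γ, δ} ∪ {γ, ε}
Round 3: +3 →
  {β}  = {α, γ, δ, ε}ᶜ
  {γ}  = {α, β, δ, ε}ᶜ
  {α, δ, ε}  = {α, δ} ∪ {ε}
Round 4. New:
  {β, γ}  = {α, δ, ε}ᶜ
Round 5: stable.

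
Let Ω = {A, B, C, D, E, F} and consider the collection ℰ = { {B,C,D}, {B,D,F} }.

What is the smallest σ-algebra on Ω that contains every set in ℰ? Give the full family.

Start: ℰ ∪ {∅, Ω} = { ∅, {B,C,D}, {B,D,F}, Ω }.
Round 1. New:
  {A,C,E}  = {B,D,F}ᶜ
  {A,E,F}  = {B,C,D}ᶜ
  {B,C,D,F}  = {B,D,F} ∪ {B,C,D}
  — 7 sets.
Round 2 (4 new):
  {A,E}  = {B,C,D,F}ᶜ
  {A,C,E,F}  = {A,E,F} ∪ {A,C,E}
  {A,B,C,D,E}  = {B,C,D} ∪ {A,C,E}
  {A,B,D,E,F}  = {B,D,F} ∪ {A,E,F}
  — 11 sets.
Round 3 adds 3:
  {C}  = {A,B,D,E,F}ᶜ
  {F}  = {A,B,C,D,E}ᶜ
  {B,D}  = {A,C,E,F}ᶜ
  — 14 sets.
Round 4. New:
  {C,F}  = {C} ∪ {F}
  {A,B,D,E}  = {A,E} ∪ {B,D}
  — 16 sets.
Round 5: stable.

Therefore σ(ℰ) = { ∅, {C}, {F}, {A,E}, {B,D}, {C,F}, {A,C,E}, {A,E,F}, {B,C,D}, {B,D,F}, {A,B,D,E}, {A,C,E,F}, {B,C,D,F}, {A,B,C,D,E}, {A,B,D,E,F}, Ω } (|σ(ℰ)| = 16).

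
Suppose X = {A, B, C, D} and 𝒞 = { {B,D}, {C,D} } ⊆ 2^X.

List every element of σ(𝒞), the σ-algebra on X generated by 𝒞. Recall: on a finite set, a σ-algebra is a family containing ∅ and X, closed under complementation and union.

σ(𝒞) = { ∅, {A}, {B}, {C}, {D}, {A,B}, {A,C}, {A,D}, {B,C}, {B,D}, {C,D}, {A,B,C}, {A,B,D}, {A,C,D}, {B,C,D}, X }

Check:
Start: 𝒞 ∪ {∅, X} = { ∅, {B,D}, {C,D}, X }.
Iteration 1: +3 →
  {A,B}  = complement {C,D}
  {A,C}  = complement {B,D}
  {B,C,D}  = {C,D} ∪ {B,D}
  (now 7)
Iteration 2 (4 new):
  {A}  = complement {B,C,D}
  {A,B,C}  = {A,B} ∪ {A,C}
  {A,B,D}  = {A,B} ∪ {B,D}
  {A,C,D}  = {C,D} ∪ {A,C}
  (now 11)
Iteration 3: 3 new —
  {B}  = complement {A,C,D}
  {C}  = complement {A,B,D}
  {D}  = complement {A,B,C}
  (now 14)
Iteration 4. New:
  {A,D}  = {D} ∪ {A}
  {B,C}  = {C} ∪ {B}
  (now 16)
Iteration 5 adds nothing — fixpoint reached.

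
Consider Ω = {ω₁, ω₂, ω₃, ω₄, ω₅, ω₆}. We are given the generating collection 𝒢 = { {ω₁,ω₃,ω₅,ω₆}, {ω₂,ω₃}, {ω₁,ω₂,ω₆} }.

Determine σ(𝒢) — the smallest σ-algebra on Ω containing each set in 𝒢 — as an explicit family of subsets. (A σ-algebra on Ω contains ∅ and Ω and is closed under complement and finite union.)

Initial family (5 sets): { ∅, {ω₂,ω₃}, {ω₁,ω₂,ω₆}, {ω₁,ω₃,ω₅,ω₆}, Ω }.
Step 1: +5 →
  {ω₂,ω₄}  = {ω₁,ω₃,ω₅,ω₆}ᶜ
  {ω₃,ω₄,ω₅}  = {ω₁,ω₂,ω₆}ᶜ
  {ω₁,ω₂,ω₃,ω₆}  = {ω₂,ω₃} ∪ {ω₁,ω₂,ω₆}
  {ω₁,ω₄,ω₅,ω₆}  = {ω₂,ω₃}ᶜ
  {ω₁,ω₂,ω₃,ω₅,ω₆}  = {ω₁,ω₃,ω₅,ω₆} ∪ {ω₂,ω₃}
  (now 10)
Step 2. New:
  {ω₄}  = {ω₁,ω₂,ω₃,ω₅,ω₆}ᶜ
  {ω₄,ω₅}  = {ω₁,ω₂,ω₃,ω₆}ᶜ
  {ω₂,ω₃,ω₄}  = {ω₂,ω₃} ∪ {ω₂,ω₄}
  {ω₁,ω₂,ω₄,ω₆}  = {ω₁,ω₂,ω₆} ∪ {ω₂,ω₄}
  {ω₂,ω₃,ω₄,ω₅}  = {ω₃,ω₄,ω₅} ∪ {ω₂,ω₃}
  {ω₁,ω₂,ω₃,ω₄,ω₆}  = {ω₁,ω₂,ω₃,ω₆} ∪ {ω₂,ω₄}
  {ω₁,ω₂,ω₄,ω₅,ω₆}  = {ω₁,ω₄,ω₅,ω₆} ∪ {ω₁,ω₂,ω₆}
  {ω₁,ω₃,ω₄,ω₅,ω₆}  = {ω₁,ω₃,ω₅,ω₆} ∪ {ω₃,ω₄,ω₅}
  (now 18)
Step 3 (7 new):
  {ω₂}  = {ω₁,ω₃,ω₄,ω₅,ω₆}ᶜ
  {ω₃}  = {ω₁,ω₂,ω₄,ω₅,ω₆}ᶜ
  {ω₅}  = {ω₁,ω₂,ω₃,ω₄,ω₆}ᶜ
  {ω₁,ω₆}  = {ω₂,ω₃,ω₄,ω₅}ᶜ
  {ω₃,ω₅}  = {ω₁,ω₂,ω₄,ω₆}ᶜ
  {ω₁,ω₅,ω₆}  = {ω₂,ω₃,ω₄}ᶜ
  {ω₂,ω₄,ω₅}  = {ω₄,ω₅} ∪ {ω₂,ω₄}
  (now 25)
Step 4. New:
  {ω₂,ω₅}  = {ω₂} ∪ {ω₅}
  {ω₃,ω₄}  = {ω₃} ∪ {ω₄}
  {ω₁,ω₃,ω₆}  = {ω₂,ω₄,ω₅}ᶜ
  {ω₁,ω₄,ω₆}  = {ω₁,ω₆} ∪ {ω₄}
  {ω₂,ω₃,ω₅}  = {ω₂} ∪ {ω₃,ω₅}
  {ω₁,ω₂,ω₅,ω₆}  = {ω₂} ∪ {ω₁,ω₅,ω₆}
  (now 31)
Step 5 adds 1:
  {ω₁,ω₃,ω₄,ω₆}  = {ω₂,ω₅}ᶜ
  (now 32)
After Step 6 the family is unchanged; done.

σ(𝒢) = { ∅, {ω₂}, {ω₃}, {ω₄}, {ω₅}, {ω₁,ω₆}, {ω₂,ω₃}, {ω₂,ω₄}, {ω₂,ω₅}, {ω₃,ω₄}, {ω₃,ω₅}, {ω₄,ω₅}, {ω₁,ω₂,ω₆}, {ω₁,ω₃,ω₆}, {ω₁,ω₄,ω₆}, {ω₁,ω₅,ω₆}, {ω₂,ω₃,ω₄}, {ω₂,ω₃,ω₅}, {ω₂,ω₄,ω₅}, {ω₃,ω₄,ω₅}, {ω₁,ω₂,ω₃,ω₆}, {ω₁,ω₂,ω₄,ω₆}, {ω₁,ω₂,ω₅,ω₆}, {ω₁,ω₃,ω₄,ω₆}, {ω₁,ω₃,ω₅,ω₆}, {ω₁,ω₄,ω₅,ω₆}, {ω₂,ω₃,ω₄,ω₅}, {ω₁,ω₂,ω₃,ω₄,ω₆}, {ω₁,ω₂,ω₃,ω₅,ω₆}, {ω₁,ω₂,ω₄,ω₅,ω₆}, {ω₁,ω₃,ω₄,ω₅,ω₆}, Ω }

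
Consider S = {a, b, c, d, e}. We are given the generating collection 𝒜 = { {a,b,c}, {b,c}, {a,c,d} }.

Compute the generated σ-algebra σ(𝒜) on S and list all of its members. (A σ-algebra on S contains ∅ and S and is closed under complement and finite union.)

Answer: σ(𝒜) = { {}, {a}, {b}, {c}, {d}, {e}, {a,b}, {a,c}, {a,d}, {a,e}, {b,c}, {b,d}, {b,e}, {c,d}, {c,e}, {d,e}, {a,b,c}, {a,b,d}, {a,b,e}, {a,c,d}, {a,c,e}, {a,d,e}, {b,c,d}, {b,c,e}, {b,d,e}, {c,d,e}, {a,b,c,d}, {a,b,c,e}, {a,b,d,e}, {a,c,d,e}, {b,c,d,e}, S }

Working:
Begin from { {}, {b,c}, {a,b,c}, {a,c,d}, S } (that is, 𝒜 plus ∅ and S).
Round 1 (4 new):
  {b,e}  = complement {a,c,d}
  {d,e}  = complement {a,b,c}
  {a,d,e}  = complement {b,c}
  {a,b,c,d}  = {a,c,d} ∪ {a,b,c}
  |family| = 9
Round 2: 7 new —
  {e}  = complement {a,b,c,d}
  {b,c,e}  = {b,e} ∪ {b,c}
  {b,d,e}  = {b,e} ∪ {d,e}
  {a,b,c,e}  = {b,e} ∪ {a,b,c}
  {a,b,d,e}  = {a,d,e} ∪ {b,e}
  {a,c,d,e}  = {a,d,e} ∪ {a,c,d}
  {b,c,d,e}  = {d,e} ∪ {b,c}
  |family| = 16
Round 3 (6 new):
  {a}  = complement {b,c,d,e}
  {b}  = complement {a,c,d,e}
  {c}  = complement {a,b,d,e}
  {d}  = complement {a,b,c,e}
  {a,c}  = complement {b,d,e}
  {a,d}  = complement {b,c,e}
  |family| = 22
Round 4 adds 10:
  {a,b}  = {b} ∪ {a}
  {a,e}  = {e} ∪ {a}
  {b,d}  = {b} ∪ {d}
  {c,d}  = {c} ∪ {d}
  {c,e}  = {e} ∪ {c}
  {a,b,d}  = {b} ∪ {a,d}
  {a,b,e}  = {b,e} ∪ {a}
  {a,c,e}  = {e} ∪ {a,c}
  {b,c,d}  = {b,c} ∪ {d}
  {c,d,e}  = {d,e} ∪ {c}
  |family| = 32
Round 5: closed — nothing new.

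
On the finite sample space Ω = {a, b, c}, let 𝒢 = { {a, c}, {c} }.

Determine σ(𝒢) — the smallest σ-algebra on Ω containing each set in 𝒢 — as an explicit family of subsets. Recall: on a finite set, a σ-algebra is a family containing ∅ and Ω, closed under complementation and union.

Initial family (4 sets): { {}, {c}, {a, c}, Ω }.
Round 1 adds 2:
  {b}  = {a, c}ᶜ
  {a, b}  = {c}ᶜ
  (now 6)
Round 2. New:
  {b, c}  = {c} ∪ {b}
  (now 7)
Round 3 (1 new):
  {a}  = {b, c}ᶜ
  (now 8)
Round 4: stable.

|σ(𝒢)| = 8.  σ(𝒢) = { {}, {a}, {b}, {c}, {a, b}, {a, c}, {b, c}, Ω }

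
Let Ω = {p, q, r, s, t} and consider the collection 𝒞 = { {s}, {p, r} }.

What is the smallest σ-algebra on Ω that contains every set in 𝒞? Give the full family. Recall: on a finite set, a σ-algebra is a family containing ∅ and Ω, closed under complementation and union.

σ(𝒞) (8 sets): { {}, {s}, {p, r}, {q, t}, {p, r, s}, {q, s, t}, {p, q, r, t}, Ω }

Trace:
Begin from { {}, {s}, {p, r}, Ω } (that is, 𝒞 plus ∅ and Ω).
Pass 1 (3 new):
  {p, r, s}  = {p, r} ∪ {s}
  {q, s, t}  = {p, r}ᶜ
  {p, q, r, t}  = {s}ᶜ
  (now 7)
Pass 2 (1 new):
  {q, t}  = {p, r, s}ᶜ
  (now 8)
Pass 3: closed — nothing new.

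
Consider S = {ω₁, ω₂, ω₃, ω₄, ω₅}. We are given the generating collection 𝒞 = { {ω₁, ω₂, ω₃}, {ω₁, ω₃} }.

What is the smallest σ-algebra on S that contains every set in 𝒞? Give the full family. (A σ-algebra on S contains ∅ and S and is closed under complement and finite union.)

Start: 𝒞 ∪ {∅, S} = { {}, {ω₁, ω₃}, {ω₁, ω₂, ω₃}, S }.
Step 1: +2 →
  {ω₄, ω₅}  = complement {ω₁, ω₂, ω₃}
  {ω₂, ω₄, ω₅}  = complement {ω₁, ω₃}
  |family| = 6
Step 2 adds 1:
  {ω₁, ω₃, ω₄, ω₅}  = {ω₄, ω₅} ∪ {ω₁, ω₃}
  |family| = 7
Step 3. New:
  {ω₂}  = complement {ω₁, ω₃, ω₄, ω₅}
  |family| = 8
Step 4: stable.

σ(𝒞) = { {}, {ω₂}, {ω₁, ω₃}, {ω₄, ω₅}, {ω₁, ω₂, ω₃}, {ω₂, ω₄, ω₅}, {ω₁, ω₃, ω₄, ω₅}, S }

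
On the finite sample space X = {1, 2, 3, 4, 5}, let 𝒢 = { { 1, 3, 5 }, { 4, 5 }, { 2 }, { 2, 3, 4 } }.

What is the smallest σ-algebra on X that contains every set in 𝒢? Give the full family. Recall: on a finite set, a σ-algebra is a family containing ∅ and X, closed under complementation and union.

|σ(𝒢)| = 32.  σ(𝒢) = { {}, { 1 }, { 2 }, { 3 }, { 4 }, { 5 }, { 1, 2 }, { 1, 3 }, { 1, 4 }, { 1, 5 }, { 2, 3 }, { 2, 4 }, { 2, 5 }, { 3, 4 }, { 3, 5 }, { 4, 5 }, { 1, 2, 3 }, { 1, 2, 4 }, { 1, 2, 5 }, { 1, 3, 4 }, { 1, 3, 5 }, { 1, 4, 5 }, { 2, 3, 4 }, { 2, 3, 5 }, { 2, 4, 5 }, { 3, 4, 5 }, { 1, 2, 3, 4 }, { 1, 2, 3, 5 }, { 1, 2, 4, 5 }, { 1, 3, 4, 5 }, { 2, 3, 4, 5 }, X }

Check:
Begin from { {}, { 2 }, { 4, 5 }, { 1, 3, 5 }, { 2, 3, 4 }, X } (that is, 𝒢 plus ∅ and X).
Round 1: 7 new —
  { 1, 5 }  = complement { 2, 3, 4 }
  { 2, 4 }  = complement { 1, 3, 5 }
  { 1, 2, 3 }  = complement { 4, 5 }
  { 2, 4, 5 }  = { 4, 5 } ∪ { 2 }
  { 1, 2, 3, 5 }  = { 1, 3, 5 } ∪ { 2 }
  { 1, 3, 4, 5 }  = complement { 2 }
  { 2, 3, 4, 5 }  = { 4, 5 } ∪ { 2, 3, 4 }
  [13 total]
Round 2 adds 7:
  { 1 }  = complement { 2, 3, 4, 5 }
  { 4 }  = complement { 1, 2, 3, 5 }
  { 1, 3 }  = complement { 2, 4, 5 }
  { 1, 2, 5 }  = { 2 } ∪ { 1, 5 }
  { 1, 4, 5 }  = { 4, 5 } ∪ { 1, 5 }
  { 1, 2, 3, 4 }  = { 1, 2, 3 } ∪ { 2, 3, 4 }
  { 1, 2, 4, 5 }  = { 1, 5 } ∪ { 2, 4 }
  [20 total]
Round 3 (8 new):
  { 3 }  = complement { 1, 2, 4, 5 }
  { 5 }  = complement { 1, 2, 3, 4 }
  { 1, 2 }  = { 2 } ∪ { 1 }
  { 1, 4 }  = { 4 } ∪ { 1 }
  { 2, 3 }  = complement { 1, 4, 5 }
  { 3, 4 }  = complement { 1, 2, 5 }
  { 1, 2, 4 }  = { 2, 4 } ∪ { 1 }
  { 1, 3, 4 }  = { 1, 3 } ∪ { 4 }
  [28 total]
Round 4: 4 new —
  { 2, 5 }  = complement { 1, 3, 4 }
  { 3, 5 }  = complement { 1, 2, 4 }
  { 2, 3, 5 }  = complement { 1, 4 }
  { 3, 4, 5 }  = complement { 1, 2 }
  [32 total]
Round 5: no new sets; the family is a σ-algebra.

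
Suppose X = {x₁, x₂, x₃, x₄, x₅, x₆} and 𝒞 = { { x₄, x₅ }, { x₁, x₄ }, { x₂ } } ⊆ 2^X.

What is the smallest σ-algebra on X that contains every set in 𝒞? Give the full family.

Begin from { ∅, { x₂ }, { x₁, x₄ }, { x₄, x₅ }, X } (that is, 𝒞 plus ∅ and X).
Pass 1 adds 6:
  { x₁, x₂, x₄ }  = { x₁, x₄ } ∪ { x₂ }
  { x₁, x₄, x₅ }  = { x₄, x₅ } ∪ { x₁, x₄ }
  { x₂, x₄, x₅ }  = { x₄, x₅ } ∪ { x₂ }
  { x₁, x₂, x₃, x₆ }  = complement { x₄, x₅ }
  { x₂, x₃, x₅, x₆ }  = complement { x₁, x₄ }
  { x₁, x₃, x₄, x₅, x₆ }  = complement { x₂ }
  (now 11)
Pass 2 adds 7:
  { x₁, x₃, x₆ }  = complement { x₂, x₄, x₅ }
  { x₂, x₃, x₆ }  = complement { x₁, x₄, x₅ }
  { x₃, x₅, x₆ }  = complement { x₁, x₂, x₄ }
  { x₁, x₂, x₄, x₅ }  = { x₁, x₄, x₅ } ∪ { x₂ }
  { x₁, x₂, x₃, x₄, x₆ }  = { x₁, x₂, x₃, x₆ } ∪ { x₁, x₂, x₄ }
  { x₁, x₂, x₃, x₅, x₆ }  = { x₁, x₂, x₃, x₆ } ∪ { x₂, x₃, x₅, x₆ }
  { x₂, x₃, x₄, x₅, x₆ }  = { x₄, x₅ } ∪ { x₂, x₃, x₅, x₆ }
  (now 18)
Pass 3: 7 new —
  { x₁ }  = complement { x₂, x₃, x₄, x₅, x₆ }
  { x₄ }  = complement { x₁, x₂, x₃, x₅, x₆ }
  { x₅ }  = complement { x₁, x₂, x₃, x₄, x₆ }
  { x₃, x₆ }  = complement { x₁, x₂, x₄, x₅ }
  { x₁, x₃, x₄, x₆ }  = { x₁, x₄ } ∪ { x₁, x₃, x₆ }
  { x₁, x₃, x₅, x₆ }  = { x₃, x₅, x₆ } ∪ { x₁, x₃, x₆ }
  { x₃, x₄, x₅, x₆ }  = { x₄, x₅ } ∪ { x₃, x₅, x₆ }
  (now 25)
Pass 4. New:
  { x₁, x₂ }  = complement { x₃, x₄, x₅, x₆ }
  { x₁, x₅ }  = { x₁ } ∪ { x₅ }
  { x₂, x₄ }  = complement { x₁, x₃, x₅, x₆ }
  { x₂, x₅ }  = complement { x₁, x₃, x₄, x₆ }
  { x₃, x₄, x₆ }  = { x₃, x₆ } ∪ { x₄ }
  { x₂, x₃, x₄, x₆ }  = { x₂, x₃, x₆ } ∪ { x₄ }
  (now 31)
Pass 5 adds 1:
  { x₁, x₂, x₅ }  = complement { x₃, x₄, x₆ }
  (now 32)
Pass 6: stable.

σ(𝒞) = { ∅, { x₁ }, { x₂ }, { x₄ }, { x₅ }, { x₁, x₂ }, { x₁, x₄ }, { x₁, x₅ }, { x₂, x₄ }, { x₂, x₅ }, { x₃, x₆ }, { x₄, x₅ }, { x₁, x₂, x₄ }, { x₁, x₂, x₅ }, { x₁, x₃, x₆ }, { x₁, x₄, x₅ }, { x₂, x₃, x₆ }, { x₂, x₄, x₅ }, { x₃, x₄, x₆ }, { x₃, x₅, x₆ }, { x₁, x₂, x₃, x₆ }, { x₁, x₂, x₄, x₅ }, { x₁, x₃, x₄, x₆ }, { x₁, x₃, x₅, x₆ }, { x₂, x₃, x₄, x₆ }, { x₂, x₃, x₅, x₆ }, { x₃, x₄, x₅, x₆ }, { x₁, x₂, x₃, x₄, x₆ }, { x₁, x₂, x₃, x₅, x₆ }, { x₁, x₃, x₄, x₅, x₆ }, { x₂, x₃, x₄, x₅, x₆ }, X }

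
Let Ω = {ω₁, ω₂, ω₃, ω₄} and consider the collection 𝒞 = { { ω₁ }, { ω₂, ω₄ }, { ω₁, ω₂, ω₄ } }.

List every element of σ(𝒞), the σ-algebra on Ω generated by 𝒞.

Start: 𝒞 ∪ {∅, Ω} = { {}, { ω₁ }, { ω₂, ω₄ }, { ω₁, ω₂, ω₄ }, Ω }.
Round 1 adds 3:
  { ω₃ }  = complement { ω₁, ω₂, ω₄ }
  { ω₁, ω₃ }  = complement { ω₂, ω₄ }
  { ω₂, ω₃, ω₄ }  = complement { ω₁ }
  (now 8)
Round 2: already closed under ᶜ and ∪.

|σ(𝒞)| = 8.  σ(𝒞) = { {}, { ω₁ }, { ω₃ }, { ω₁, ω₃ }, { ω₂, ω₄ }, { ω₁, ω₂, ω₄ }, { ω₂, ω₃, ω₄ }, Ω }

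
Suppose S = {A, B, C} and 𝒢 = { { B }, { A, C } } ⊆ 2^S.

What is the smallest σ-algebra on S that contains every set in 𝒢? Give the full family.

Answer: σ(𝒢) = { ∅, { B }, { A, C }, S }

Working:
Start: 𝒢 ∪ {∅, S} = { ∅, { B }, { A, C }, S }.
Pass 1: already closed under ᶜ and ∪.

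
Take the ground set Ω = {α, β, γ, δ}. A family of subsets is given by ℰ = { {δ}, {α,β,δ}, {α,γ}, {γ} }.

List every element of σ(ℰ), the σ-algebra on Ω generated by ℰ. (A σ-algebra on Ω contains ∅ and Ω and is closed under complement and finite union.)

Answer: σ(ℰ) = { {}, {α}, {β}, {γ}, {δ}, {α,β}, {α,γ}, {α,δ}, {β,γ}, {β,δ}, {γ,δ}, {α,β,γ}, {α,β,δ}, {α,γ,δ}, {β,γ,δ}, Ω }

Working:
Seed the family with ℰ together with ∅ and Ω: { {}, {γ}, {δ}, {α,γ}, {α,β,δ}, Ω }.
Iteration 1 (4 new):
  {β,δ}  = ᶜ of {α,γ}
  {γ,δ}  = {γ} ∪ {δ}
  {α,β,γ}  = ᶜ of {δ}
  {α,γ,δ}  = {α,γ} ∪ {δ}
  |family| = 10
Iteration 2 adds 3:
  {β}  = ᶜ of {α,γ,δ}
  {α,β}  = ᶜ of {γ,δ}
  {β,γ,δ}  = {γ,δ} ∪ {β,δ}
  |family| = 13
Iteration 3 adds 2:
  {α}  = ᶜ of {β,γ,δ}
  {β,γ}  = {γ} ∪ {β}
  |family| = 15
Iteration 4: 1 new —
  {α,δ}  = ᶜ of {β,γ}
  |family| = 16
Iteration 5: stable.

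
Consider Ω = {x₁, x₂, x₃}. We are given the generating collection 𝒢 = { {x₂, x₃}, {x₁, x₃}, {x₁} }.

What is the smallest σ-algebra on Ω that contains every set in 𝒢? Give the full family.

Initial family (5 sets): { {}, {x₁}, {x₁, x₃}, {x₂, x₃}, Ω }.
Round 1. New:
  {x₂}  = ᶜ of {x₁, x₃}
  (now 6)
Round 2 (1 new):
  {x₁, x₂}  = {x₂} ∪ {x₁}
  (now 7)
Round 3: +1 →
  {x₃}  = ᶜ of {x₁, x₂}
  (now 8)
Round 4: stable.

|σ(𝒢)| = 8.  σ(𝒢) = { {}, {x₁}, {x₂}, {x₃}, {x₁, x₂}, {x₁, x₃}, {x₂, x₃}, Ω }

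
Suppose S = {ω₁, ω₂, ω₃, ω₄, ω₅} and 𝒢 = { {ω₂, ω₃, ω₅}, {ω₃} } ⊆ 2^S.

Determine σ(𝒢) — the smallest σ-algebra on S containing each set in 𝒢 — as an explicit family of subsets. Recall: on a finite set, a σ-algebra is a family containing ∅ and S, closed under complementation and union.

Start: 𝒢 ∪ {∅, S} = { {}, {ω₃}, {ω₂, ω₃, ω₅}, S }.
Iteration 1. New:
  {ω₁, ω₄}  = S∖{ω₂, ω₃, ω₅}
  {ω₁, ω₂, ω₄, ω₅}  = S∖{ω₃}
  [6 total]
Iteration 2 adds 1:
  {ω₁, ω₃, ω₄}  = {ω₃} ∪ {ω₁, ω₄}
  [7 total]
Iteration 3: +1 →
  {ω₂, ω₅}  = S∖{ω₁, ω₃, ω₄}
  [8 total]
After Iteration 4 the family is unchanged; done.

|σ(𝒢)| = 8.  σ(𝒢) = { {}, {ω₃}, {ω₁, ω₄}, {ω₂, ω₅}, {ω₁, ω₃, ω₄}, {ω₂, ω₃, ω₅}, {ω₁, ω₂, ω₄, ω₅}, S }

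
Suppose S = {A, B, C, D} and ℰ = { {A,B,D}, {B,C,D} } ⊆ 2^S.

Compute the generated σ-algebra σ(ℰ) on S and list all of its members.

σ(ℰ) (8 sets): { {}, {A}, {C}, {A,C}, {B,D}, {A,B,D}, {B,C,D}, S }

Check:
Take S₀ = ℰ ∪ {∅, S} = { {}, {A,B,D}, {B,C,D}, S }.
Pass 1 adds 2:
  {A}  = S∖{B,C,D}
  {C}  = S∖{A,B,D}
  [6 total]
Pass 2: +1 →
  {A,C}  = {C} ∪ {A}
  [7 total]
Pass 3 (1 new):
  {B,D}  = S∖{A,C}
  [8 total]
Pass 4: no new sets; the family is a σ-algebra.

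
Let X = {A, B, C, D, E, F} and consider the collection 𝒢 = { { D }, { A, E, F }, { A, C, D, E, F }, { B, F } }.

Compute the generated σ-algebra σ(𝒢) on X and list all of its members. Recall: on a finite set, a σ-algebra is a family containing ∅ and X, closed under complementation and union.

Seed the family with 𝒢 together with ∅ and X: { {}, { D }, { B, F }, { A, E, F }, { A, C, D, E, F }, X }.
Iteration 1 adds 7:
  { B }  = X∖{ A, C, D, E, F }
  { B, C, D }  = X∖{ A, E, F }
  { B, D, F }  = { D } ∪ { B, F }
  { A, B, E, F }  = { A, E, F } ∪ { B, F }
  { A, C, D, E }  = X∖{ B, F }
  { A, D, E, F }  = { A, E, F } ∪ { D }
  { A, B, C, E, F }  = X∖{ D }
  — 13 sets.
Iteration 2: 7 new —
  { B, C }  = X∖{ A, D, E, F }
  { B, D }  = { B } ∪ { D }
  { C, D }  = X∖{ A, B, E, F }
  { A, C, E }  = X∖{ B, D, F }
  { B, C, D, F }  = { B, D, F } ∪ { B, C, D }
  { A, B, C, D, E }  = { B, C, D } ∪ { A, C, D, E }
  { A, B, D, E, F }  = { B, D, F } ∪ { A, D, E, F }
  — 20 sets.
Iteration 3: 6 new —
  { C }  = X∖{ A, B, D, E, F }
  { F }  = X∖{ A, B, C, D, E }
  { A, E }  = X∖{ B, C, D, F }
  { B, C, F }  = { B, F } ∪ { B, C }
  { A, B, C, E }  = { B } ∪ { A, C, E }
  { A, C, E, F }  = X∖{ B, D }
  — 26 sets.
Iteration 4 (6 new):
  { C, F }  = { F } ∪ { C }
  { D, F }  = X∖{ A, B, C, E }
  { A, B, E }  = { B } ∪ { A, E }
  { A, D, E }  = X∖{ B, C, F }
  { C, D, F }  = { C, D } ∪ { F }
  { A, B, D, E }  = { A, E } ∪ { B, D }
  — 32 sets.
Iteration 5: already closed under ᶜ and ∪.

σ(𝒢) = { {}, { B }, { C }, { D }, { F }, { A, E }, { B, C }, { B, D }, { B, F }, { C, D }, { C, F }, { D, F }, { A, B, E }, { A, C, E }, { A, D, E }, { A, E, F }, { B, C, D }, { B, C, F }, { B, D, F }, { C, D, F }, { A, B, C, E }, { A, B, D, E }, { A, B, E, F }, { A, C, D, E }, { A, C, E, F }, { A, D, E, F }, { B, C, D, F }, { A, B, C, D, E }, { A, B, C, E, F }, { A, B, D, E, F }, { A, C, D, E, F }, X }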